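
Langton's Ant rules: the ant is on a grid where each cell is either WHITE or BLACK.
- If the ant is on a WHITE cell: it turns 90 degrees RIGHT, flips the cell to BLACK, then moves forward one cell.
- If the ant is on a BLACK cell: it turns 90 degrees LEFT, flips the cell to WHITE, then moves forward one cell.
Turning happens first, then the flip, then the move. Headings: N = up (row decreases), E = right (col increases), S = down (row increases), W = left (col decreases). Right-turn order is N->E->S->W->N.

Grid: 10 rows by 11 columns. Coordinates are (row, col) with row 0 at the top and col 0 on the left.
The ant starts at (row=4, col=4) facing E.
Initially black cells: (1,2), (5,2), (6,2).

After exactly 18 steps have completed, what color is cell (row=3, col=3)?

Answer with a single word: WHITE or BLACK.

Step 1: on WHITE (4,4): turn R to S, flip to black, move to (5,4). |black|=4
Step 2: on WHITE (5,4): turn R to W, flip to black, move to (5,3). |black|=5
Step 3: on WHITE (5,3): turn R to N, flip to black, move to (4,3). |black|=6
Step 4: on WHITE (4,3): turn R to E, flip to black, move to (4,4). |black|=7
Step 5: on BLACK (4,4): turn L to N, flip to white, move to (3,4). |black|=6
Step 6: on WHITE (3,4): turn R to E, flip to black, move to (3,5). |black|=7
Step 7: on WHITE (3,5): turn R to S, flip to black, move to (4,5). |black|=8
Step 8: on WHITE (4,5): turn R to W, flip to black, move to (4,4). |black|=9
Step 9: on WHITE (4,4): turn R to N, flip to black, move to (3,4). |black|=10
Step 10: on BLACK (3,4): turn L to W, flip to white, move to (3,3). |black|=9
Step 11: on WHITE (3,3): turn R to N, flip to black, move to (2,3). |black|=10
Step 12: on WHITE (2,3): turn R to E, flip to black, move to (2,4). |black|=11
Step 13: on WHITE (2,4): turn R to S, flip to black, move to (3,4). |black|=12
Step 14: on WHITE (3,4): turn R to W, flip to black, move to (3,3). |black|=13
Step 15: on BLACK (3,3): turn L to S, flip to white, move to (4,3). |black|=12
Step 16: on BLACK (4,3): turn L to E, flip to white, move to (4,4). |black|=11
Step 17: on BLACK (4,4): turn L to N, flip to white, move to (3,4). |black|=10
Step 18: on BLACK (3,4): turn L to W, flip to white, move to (3,3). |black|=9

Answer: WHITE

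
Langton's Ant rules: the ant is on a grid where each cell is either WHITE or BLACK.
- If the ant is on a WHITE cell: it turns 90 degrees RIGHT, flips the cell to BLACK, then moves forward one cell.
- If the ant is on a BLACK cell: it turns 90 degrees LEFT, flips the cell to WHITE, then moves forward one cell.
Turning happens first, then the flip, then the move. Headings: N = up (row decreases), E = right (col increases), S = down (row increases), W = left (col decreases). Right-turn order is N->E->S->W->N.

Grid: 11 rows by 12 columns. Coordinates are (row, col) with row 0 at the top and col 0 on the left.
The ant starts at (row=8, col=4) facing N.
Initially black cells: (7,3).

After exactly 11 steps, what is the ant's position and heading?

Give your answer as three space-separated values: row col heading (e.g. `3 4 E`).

Step 1: on WHITE (8,4): turn R to E, flip to black, move to (8,5). |black|=2
Step 2: on WHITE (8,5): turn R to S, flip to black, move to (9,5). |black|=3
Step 3: on WHITE (9,5): turn R to W, flip to black, move to (9,4). |black|=4
Step 4: on WHITE (9,4): turn R to N, flip to black, move to (8,4). |black|=5
Step 5: on BLACK (8,4): turn L to W, flip to white, move to (8,3). |black|=4
Step 6: on WHITE (8,3): turn R to N, flip to black, move to (7,3). |black|=5
Step 7: on BLACK (7,3): turn L to W, flip to white, move to (7,2). |black|=4
Step 8: on WHITE (7,2): turn R to N, flip to black, move to (6,2). |black|=5
Step 9: on WHITE (6,2): turn R to E, flip to black, move to (6,3). |black|=6
Step 10: on WHITE (6,3): turn R to S, flip to black, move to (7,3). |black|=7
Step 11: on WHITE (7,3): turn R to W, flip to black, move to (7,2). |black|=8

Answer: 7 2 W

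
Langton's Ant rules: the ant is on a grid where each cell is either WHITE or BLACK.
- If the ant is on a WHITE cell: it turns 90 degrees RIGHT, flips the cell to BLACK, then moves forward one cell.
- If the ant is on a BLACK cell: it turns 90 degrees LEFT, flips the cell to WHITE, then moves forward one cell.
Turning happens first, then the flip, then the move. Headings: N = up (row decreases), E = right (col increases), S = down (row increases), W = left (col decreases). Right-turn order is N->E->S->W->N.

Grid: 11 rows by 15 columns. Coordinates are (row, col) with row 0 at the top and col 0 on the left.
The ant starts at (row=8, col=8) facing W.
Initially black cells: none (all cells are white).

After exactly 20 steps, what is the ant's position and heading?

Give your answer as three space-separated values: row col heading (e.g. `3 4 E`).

Step 1: on WHITE (8,8): turn R to N, flip to black, move to (7,8). |black|=1
Step 2: on WHITE (7,8): turn R to E, flip to black, move to (7,9). |black|=2
Step 3: on WHITE (7,9): turn R to S, flip to black, move to (8,9). |black|=3
Step 4: on WHITE (8,9): turn R to W, flip to black, move to (8,8). |black|=4
Step 5: on BLACK (8,8): turn L to S, flip to white, move to (9,8). |black|=3
Step 6: on WHITE (9,8): turn R to W, flip to black, move to (9,7). |black|=4
Step 7: on WHITE (9,7): turn R to N, flip to black, move to (8,7). |black|=5
Step 8: on WHITE (8,7): turn R to E, flip to black, move to (8,8). |black|=6
Step 9: on WHITE (8,8): turn R to S, flip to black, move to (9,8). |black|=7
Step 10: on BLACK (9,8): turn L to E, flip to white, move to (9,9). |black|=6
Step 11: on WHITE (9,9): turn R to S, flip to black, move to (10,9). |black|=7
Step 12: on WHITE (10,9): turn R to W, flip to black, move to (10,8). |black|=8
Step 13: on WHITE (10,8): turn R to N, flip to black, move to (9,8). |black|=9
Step 14: on WHITE (9,8): turn R to E, flip to black, move to (9,9). |black|=10
Step 15: on BLACK (9,9): turn L to N, flip to white, move to (8,9). |black|=9
Step 16: on BLACK (8,9): turn L to W, flip to white, move to (8,8). |black|=8
Step 17: on BLACK (8,8): turn L to S, flip to white, move to (9,8). |black|=7
Step 18: on BLACK (9,8): turn L to E, flip to white, move to (9,9). |black|=6
Step 19: on WHITE (9,9): turn R to S, flip to black, move to (10,9). |black|=7
Step 20: on BLACK (10,9): turn L to E, flip to white, move to (10,10). |black|=6

Answer: 10 10 E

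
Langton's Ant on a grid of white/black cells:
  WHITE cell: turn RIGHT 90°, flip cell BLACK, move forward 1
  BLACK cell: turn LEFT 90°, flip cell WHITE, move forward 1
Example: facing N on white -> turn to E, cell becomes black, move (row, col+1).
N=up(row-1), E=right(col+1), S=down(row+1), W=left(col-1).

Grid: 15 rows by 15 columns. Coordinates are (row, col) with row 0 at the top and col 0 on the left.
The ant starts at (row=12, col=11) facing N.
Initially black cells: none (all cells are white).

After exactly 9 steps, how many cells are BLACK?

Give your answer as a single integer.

Answer: 7

Derivation:
Step 1: on WHITE (12,11): turn R to E, flip to black, move to (12,12). |black|=1
Step 2: on WHITE (12,12): turn R to S, flip to black, move to (13,12). |black|=2
Step 3: on WHITE (13,12): turn R to W, flip to black, move to (13,11). |black|=3
Step 4: on WHITE (13,11): turn R to N, flip to black, move to (12,11). |black|=4
Step 5: on BLACK (12,11): turn L to W, flip to white, move to (12,10). |black|=3
Step 6: on WHITE (12,10): turn R to N, flip to black, move to (11,10). |black|=4
Step 7: on WHITE (11,10): turn R to E, flip to black, move to (11,11). |black|=5
Step 8: on WHITE (11,11): turn R to S, flip to black, move to (12,11). |black|=6
Step 9: on WHITE (12,11): turn R to W, flip to black, move to (12,10). |black|=7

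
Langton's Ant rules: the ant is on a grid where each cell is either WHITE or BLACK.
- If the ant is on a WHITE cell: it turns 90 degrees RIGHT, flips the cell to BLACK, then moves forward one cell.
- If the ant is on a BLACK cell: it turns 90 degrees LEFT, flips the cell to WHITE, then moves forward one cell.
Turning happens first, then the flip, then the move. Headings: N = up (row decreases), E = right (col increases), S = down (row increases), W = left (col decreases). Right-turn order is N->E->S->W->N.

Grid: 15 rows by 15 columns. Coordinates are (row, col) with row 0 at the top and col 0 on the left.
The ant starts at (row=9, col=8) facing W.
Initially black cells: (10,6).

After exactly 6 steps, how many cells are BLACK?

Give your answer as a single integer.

Step 1: on WHITE (9,8): turn R to N, flip to black, move to (8,8). |black|=2
Step 2: on WHITE (8,8): turn R to E, flip to black, move to (8,9). |black|=3
Step 3: on WHITE (8,9): turn R to S, flip to black, move to (9,9). |black|=4
Step 4: on WHITE (9,9): turn R to W, flip to black, move to (9,8). |black|=5
Step 5: on BLACK (9,8): turn L to S, flip to white, move to (10,8). |black|=4
Step 6: on WHITE (10,8): turn R to W, flip to black, move to (10,7). |black|=5

Answer: 5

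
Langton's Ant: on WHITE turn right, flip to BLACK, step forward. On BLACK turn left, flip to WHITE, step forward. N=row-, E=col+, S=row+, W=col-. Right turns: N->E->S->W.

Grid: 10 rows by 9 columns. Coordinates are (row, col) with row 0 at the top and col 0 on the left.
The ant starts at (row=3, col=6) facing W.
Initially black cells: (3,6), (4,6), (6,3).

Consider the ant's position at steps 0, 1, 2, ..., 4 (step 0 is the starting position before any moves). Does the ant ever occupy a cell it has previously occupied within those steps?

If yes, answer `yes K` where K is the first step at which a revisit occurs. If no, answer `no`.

Step 1: on BLACK (3,6): turn L to S, flip to white, move to (4,6). |black|=2 — new cell
Step 2: on BLACK (4,6): turn L to E, flip to white, move to (4,7). |black|=1 — new cell
Step 3: on WHITE (4,7): turn R to S, flip to black, move to (5,7). |black|=2 — new cell
Step 4: on WHITE (5,7): turn R to W, flip to black, move to (5,6). |black|=3 — new cell
No revisit within 4 steps.

Answer: no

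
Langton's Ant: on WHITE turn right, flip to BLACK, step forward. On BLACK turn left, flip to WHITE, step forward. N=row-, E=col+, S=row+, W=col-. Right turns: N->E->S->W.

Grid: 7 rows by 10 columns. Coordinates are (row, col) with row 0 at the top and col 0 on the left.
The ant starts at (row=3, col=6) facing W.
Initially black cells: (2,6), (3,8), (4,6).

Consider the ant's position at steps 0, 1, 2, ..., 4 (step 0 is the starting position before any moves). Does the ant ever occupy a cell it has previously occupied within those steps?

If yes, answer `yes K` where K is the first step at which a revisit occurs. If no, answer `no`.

Step 1: on WHITE (3,6): turn R to N, flip to black, move to (2,6). |black|=4 — new cell
Step 2: on BLACK (2,6): turn L to W, flip to white, move to (2,5). |black|=3 — new cell
Step 3: on WHITE (2,5): turn R to N, flip to black, move to (1,5). |black|=4 — new cell
Step 4: on WHITE (1,5): turn R to E, flip to black, move to (1,6). |black|=5 — new cell
No revisit within 4 steps.

Answer: no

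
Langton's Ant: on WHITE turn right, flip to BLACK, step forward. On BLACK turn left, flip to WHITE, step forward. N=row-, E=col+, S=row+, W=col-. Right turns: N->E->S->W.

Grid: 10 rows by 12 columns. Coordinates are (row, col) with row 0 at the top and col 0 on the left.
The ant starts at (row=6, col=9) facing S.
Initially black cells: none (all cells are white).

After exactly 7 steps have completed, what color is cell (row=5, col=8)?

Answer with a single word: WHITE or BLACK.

Answer: BLACK

Derivation:
Step 1: on WHITE (6,9): turn R to W, flip to black, move to (6,8). |black|=1
Step 2: on WHITE (6,8): turn R to N, flip to black, move to (5,8). |black|=2
Step 3: on WHITE (5,8): turn R to E, flip to black, move to (5,9). |black|=3
Step 4: on WHITE (5,9): turn R to S, flip to black, move to (6,9). |black|=4
Step 5: on BLACK (6,9): turn L to E, flip to white, move to (6,10). |black|=3
Step 6: on WHITE (6,10): turn R to S, flip to black, move to (7,10). |black|=4
Step 7: on WHITE (7,10): turn R to W, flip to black, move to (7,9). |black|=5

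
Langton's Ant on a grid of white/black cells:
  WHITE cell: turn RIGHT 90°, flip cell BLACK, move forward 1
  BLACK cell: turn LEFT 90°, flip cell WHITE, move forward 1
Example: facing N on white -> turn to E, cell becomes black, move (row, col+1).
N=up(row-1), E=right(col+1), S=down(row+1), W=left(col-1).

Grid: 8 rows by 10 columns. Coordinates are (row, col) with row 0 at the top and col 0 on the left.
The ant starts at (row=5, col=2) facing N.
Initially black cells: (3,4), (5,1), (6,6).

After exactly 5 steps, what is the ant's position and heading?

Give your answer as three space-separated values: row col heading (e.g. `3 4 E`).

Step 1: on WHITE (5,2): turn R to E, flip to black, move to (5,3). |black|=4
Step 2: on WHITE (5,3): turn R to S, flip to black, move to (6,3). |black|=5
Step 3: on WHITE (6,3): turn R to W, flip to black, move to (6,2). |black|=6
Step 4: on WHITE (6,2): turn R to N, flip to black, move to (5,2). |black|=7
Step 5: on BLACK (5,2): turn L to W, flip to white, move to (5,1). |black|=6

Answer: 5 1 W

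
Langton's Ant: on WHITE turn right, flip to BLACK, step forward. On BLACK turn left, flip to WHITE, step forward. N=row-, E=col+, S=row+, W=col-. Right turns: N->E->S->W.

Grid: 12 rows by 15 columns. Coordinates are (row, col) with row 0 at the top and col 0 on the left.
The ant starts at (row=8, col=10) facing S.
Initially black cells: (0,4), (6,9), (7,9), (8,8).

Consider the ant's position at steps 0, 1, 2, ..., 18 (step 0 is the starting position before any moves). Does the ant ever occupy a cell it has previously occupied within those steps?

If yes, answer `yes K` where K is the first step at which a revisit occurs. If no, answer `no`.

Answer: yes 9

Derivation:
Step 1: on WHITE (8,10): turn R to W, flip to black, move to (8,9). |black|=5 — new cell
Step 2: on WHITE (8,9): turn R to N, flip to black, move to (7,9). |black|=6 — new cell
Step 3: on BLACK (7,9): turn L to W, flip to white, move to (7,8). |black|=5 — new cell
Step 4: on WHITE (7,8): turn R to N, flip to black, move to (6,8). |black|=6 — new cell
Step 5: on WHITE (6,8): turn R to E, flip to black, move to (6,9). |black|=7 — new cell
Step 6: on BLACK (6,9): turn L to N, flip to white, move to (5,9). |black|=6 — new cell
Step 7: on WHITE (5,9): turn R to E, flip to black, move to (5,10). |black|=7 — new cell
Step 8: on WHITE (5,10): turn R to S, flip to black, move to (6,10). |black|=8 — new cell
Step 9: on WHITE (6,10): turn R to W, flip to black, move to (6,9). |black|=9 — REVISIT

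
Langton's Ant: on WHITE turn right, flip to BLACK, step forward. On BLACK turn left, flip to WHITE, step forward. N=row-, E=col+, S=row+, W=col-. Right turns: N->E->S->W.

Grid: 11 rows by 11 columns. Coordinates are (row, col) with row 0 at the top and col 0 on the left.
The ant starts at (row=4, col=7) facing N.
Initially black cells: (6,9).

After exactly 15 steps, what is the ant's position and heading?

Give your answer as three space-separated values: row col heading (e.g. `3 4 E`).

Step 1: on WHITE (4,7): turn R to E, flip to black, move to (4,8). |black|=2
Step 2: on WHITE (4,8): turn R to S, flip to black, move to (5,8). |black|=3
Step 3: on WHITE (5,8): turn R to W, flip to black, move to (5,7). |black|=4
Step 4: on WHITE (5,7): turn R to N, flip to black, move to (4,7). |black|=5
Step 5: on BLACK (4,7): turn L to W, flip to white, move to (4,6). |black|=4
Step 6: on WHITE (4,6): turn R to N, flip to black, move to (3,6). |black|=5
Step 7: on WHITE (3,6): turn R to E, flip to black, move to (3,7). |black|=6
Step 8: on WHITE (3,7): turn R to S, flip to black, move to (4,7). |black|=7
Step 9: on WHITE (4,7): turn R to W, flip to black, move to (4,6). |black|=8
Step 10: on BLACK (4,6): turn L to S, flip to white, move to (5,6). |black|=7
Step 11: on WHITE (5,6): turn R to W, flip to black, move to (5,5). |black|=8
Step 12: on WHITE (5,5): turn R to N, flip to black, move to (4,5). |black|=9
Step 13: on WHITE (4,5): turn R to E, flip to black, move to (4,6). |black|=10
Step 14: on WHITE (4,6): turn R to S, flip to black, move to (5,6). |black|=11
Step 15: on BLACK (5,6): turn L to E, flip to white, move to (5,7). |black|=10

Answer: 5 7 E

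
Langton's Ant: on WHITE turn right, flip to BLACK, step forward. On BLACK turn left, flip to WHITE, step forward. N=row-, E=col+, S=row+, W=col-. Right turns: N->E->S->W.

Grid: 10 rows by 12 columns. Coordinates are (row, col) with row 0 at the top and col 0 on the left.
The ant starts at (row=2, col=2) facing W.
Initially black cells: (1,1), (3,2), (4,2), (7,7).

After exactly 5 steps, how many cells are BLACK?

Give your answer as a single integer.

Step 1: on WHITE (2,2): turn R to N, flip to black, move to (1,2). |black|=5
Step 2: on WHITE (1,2): turn R to E, flip to black, move to (1,3). |black|=6
Step 3: on WHITE (1,3): turn R to S, flip to black, move to (2,3). |black|=7
Step 4: on WHITE (2,3): turn R to W, flip to black, move to (2,2). |black|=8
Step 5: on BLACK (2,2): turn L to S, flip to white, move to (3,2). |black|=7

Answer: 7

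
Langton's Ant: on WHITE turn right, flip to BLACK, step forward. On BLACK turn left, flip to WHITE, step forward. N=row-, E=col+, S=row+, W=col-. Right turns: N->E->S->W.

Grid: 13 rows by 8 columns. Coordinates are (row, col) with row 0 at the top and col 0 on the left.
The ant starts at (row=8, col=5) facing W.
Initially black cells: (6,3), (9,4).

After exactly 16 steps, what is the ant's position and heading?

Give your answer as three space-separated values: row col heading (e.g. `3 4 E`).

Answer: 10 5 E

Derivation:
Step 1: on WHITE (8,5): turn R to N, flip to black, move to (7,5). |black|=3
Step 2: on WHITE (7,5): turn R to E, flip to black, move to (7,6). |black|=4
Step 3: on WHITE (7,6): turn R to S, flip to black, move to (8,6). |black|=5
Step 4: on WHITE (8,6): turn R to W, flip to black, move to (8,5). |black|=6
Step 5: on BLACK (8,5): turn L to S, flip to white, move to (9,5). |black|=5
Step 6: on WHITE (9,5): turn R to W, flip to black, move to (9,4). |black|=6
Step 7: on BLACK (9,4): turn L to S, flip to white, move to (10,4). |black|=5
Step 8: on WHITE (10,4): turn R to W, flip to black, move to (10,3). |black|=6
Step 9: on WHITE (10,3): turn R to N, flip to black, move to (9,3). |black|=7
Step 10: on WHITE (9,3): turn R to E, flip to black, move to (9,4). |black|=8
Step 11: on WHITE (9,4): turn R to S, flip to black, move to (10,4). |black|=9
Step 12: on BLACK (10,4): turn L to E, flip to white, move to (10,5). |black|=8
Step 13: on WHITE (10,5): turn R to S, flip to black, move to (11,5). |black|=9
Step 14: on WHITE (11,5): turn R to W, flip to black, move to (11,4). |black|=10
Step 15: on WHITE (11,4): turn R to N, flip to black, move to (10,4). |black|=11
Step 16: on WHITE (10,4): turn R to E, flip to black, move to (10,5). |black|=12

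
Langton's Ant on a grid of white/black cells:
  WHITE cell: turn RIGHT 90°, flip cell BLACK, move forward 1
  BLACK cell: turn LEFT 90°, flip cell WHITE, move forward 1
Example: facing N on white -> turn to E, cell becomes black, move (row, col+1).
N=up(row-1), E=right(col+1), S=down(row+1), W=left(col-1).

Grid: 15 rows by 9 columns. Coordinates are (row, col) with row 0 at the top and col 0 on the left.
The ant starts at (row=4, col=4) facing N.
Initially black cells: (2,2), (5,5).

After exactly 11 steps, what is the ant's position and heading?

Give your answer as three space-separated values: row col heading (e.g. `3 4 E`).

Step 1: on WHITE (4,4): turn R to E, flip to black, move to (4,5). |black|=3
Step 2: on WHITE (4,5): turn R to S, flip to black, move to (5,5). |black|=4
Step 3: on BLACK (5,5): turn L to E, flip to white, move to (5,6). |black|=3
Step 4: on WHITE (5,6): turn R to S, flip to black, move to (6,6). |black|=4
Step 5: on WHITE (6,6): turn R to W, flip to black, move to (6,5). |black|=5
Step 6: on WHITE (6,5): turn R to N, flip to black, move to (5,5). |black|=6
Step 7: on WHITE (5,5): turn R to E, flip to black, move to (5,6). |black|=7
Step 8: on BLACK (5,6): turn L to N, flip to white, move to (4,6). |black|=6
Step 9: on WHITE (4,6): turn R to E, flip to black, move to (4,7). |black|=7
Step 10: on WHITE (4,7): turn R to S, flip to black, move to (5,7). |black|=8
Step 11: on WHITE (5,7): turn R to W, flip to black, move to (5,6). |black|=9

Answer: 5 6 W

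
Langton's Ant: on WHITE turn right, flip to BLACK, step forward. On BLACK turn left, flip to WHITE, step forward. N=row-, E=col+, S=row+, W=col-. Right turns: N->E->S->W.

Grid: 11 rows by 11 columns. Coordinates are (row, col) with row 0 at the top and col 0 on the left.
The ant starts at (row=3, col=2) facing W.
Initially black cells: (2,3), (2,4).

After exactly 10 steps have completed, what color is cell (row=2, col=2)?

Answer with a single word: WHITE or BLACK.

Step 1: on WHITE (3,2): turn R to N, flip to black, move to (2,2). |black|=3
Step 2: on WHITE (2,2): turn R to E, flip to black, move to (2,3). |black|=4
Step 3: on BLACK (2,3): turn L to N, flip to white, move to (1,3). |black|=3
Step 4: on WHITE (1,3): turn R to E, flip to black, move to (1,4). |black|=4
Step 5: on WHITE (1,4): turn R to S, flip to black, move to (2,4). |black|=5
Step 6: on BLACK (2,4): turn L to E, flip to white, move to (2,5). |black|=4
Step 7: on WHITE (2,5): turn R to S, flip to black, move to (3,5). |black|=5
Step 8: on WHITE (3,5): turn R to W, flip to black, move to (3,4). |black|=6
Step 9: on WHITE (3,4): turn R to N, flip to black, move to (2,4). |black|=7
Step 10: on WHITE (2,4): turn R to E, flip to black, move to (2,5). |black|=8

Answer: BLACK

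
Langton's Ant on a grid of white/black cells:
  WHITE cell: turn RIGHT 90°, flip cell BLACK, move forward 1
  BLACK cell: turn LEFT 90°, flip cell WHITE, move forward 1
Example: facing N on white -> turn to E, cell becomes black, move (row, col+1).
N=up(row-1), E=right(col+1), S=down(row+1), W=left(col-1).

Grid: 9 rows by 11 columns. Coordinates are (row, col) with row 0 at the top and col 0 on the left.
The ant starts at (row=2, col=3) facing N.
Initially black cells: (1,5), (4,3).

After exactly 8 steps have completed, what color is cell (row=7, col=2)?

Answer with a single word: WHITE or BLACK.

Step 1: on WHITE (2,3): turn R to E, flip to black, move to (2,4). |black|=3
Step 2: on WHITE (2,4): turn R to S, flip to black, move to (3,4). |black|=4
Step 3: on WHITE (3,4): turn R to W, flip to black, move to (3,3). |black|=5
Step 4: on WHITE (3,3): turn R to N, flip to black, move to (2,3). |black|=6
Step 5: on BLACK (2,3): turn L to W, flip to white, move to (2,2). |black|=5
Step 6: on WHITE (2,2): turn R to N, flip to black, move to (1,2). |black|=6
Step 7: on WHITE (1,2): turn R to E, flip to black, move to (1,3). |black|=7
Step 8: on WHITE (1,3): turn R to S, flip to black, move to (2,3). |black|=8

Answer: WHITE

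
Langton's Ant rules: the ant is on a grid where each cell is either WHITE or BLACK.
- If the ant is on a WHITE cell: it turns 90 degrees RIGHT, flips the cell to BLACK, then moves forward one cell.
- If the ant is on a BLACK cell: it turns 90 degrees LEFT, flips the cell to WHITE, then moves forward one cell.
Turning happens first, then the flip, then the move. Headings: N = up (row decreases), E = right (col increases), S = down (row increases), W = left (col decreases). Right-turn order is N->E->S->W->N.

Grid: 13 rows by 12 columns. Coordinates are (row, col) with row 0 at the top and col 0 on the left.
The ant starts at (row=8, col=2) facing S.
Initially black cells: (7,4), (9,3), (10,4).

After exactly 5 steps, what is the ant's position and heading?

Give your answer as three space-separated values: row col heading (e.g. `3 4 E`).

Step 1: on WHITE (8,2): turn R to W, flip to black, move to (8,1). |black|=4
Step 2: on WHITE (8,1): turn R to N, flip to black, move to (7,1). |black|=5
Step 3: on WHITE (7,1): turn R to E, flip to black, move to (7,2). |black|=6
Step 4: on WHITE (7,2): turn R to S, flip to black, move to (8,2). |black|=7
Step 5: on BLACK (8,2): turn L to E, flip to white, move to (8,3). |black|=6

Answer: 8 3 E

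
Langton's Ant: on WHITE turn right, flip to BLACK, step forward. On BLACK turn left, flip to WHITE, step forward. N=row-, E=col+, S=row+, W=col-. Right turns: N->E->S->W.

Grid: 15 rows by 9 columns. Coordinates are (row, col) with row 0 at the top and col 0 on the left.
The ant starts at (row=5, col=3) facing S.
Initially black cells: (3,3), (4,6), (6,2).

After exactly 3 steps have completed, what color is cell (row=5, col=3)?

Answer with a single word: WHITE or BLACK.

Step 1: on WHITE (5,3): turn R to W, flip to black, move to (5,2). |black|=4
Step 2: on WHITE (5,2): turn R to N, flip to black, move to (4,2). |black|=5
Step 3: on WHITE (4,2): turn R to E, flip to black, move to (4,3). |black|=6

Answer: BLACK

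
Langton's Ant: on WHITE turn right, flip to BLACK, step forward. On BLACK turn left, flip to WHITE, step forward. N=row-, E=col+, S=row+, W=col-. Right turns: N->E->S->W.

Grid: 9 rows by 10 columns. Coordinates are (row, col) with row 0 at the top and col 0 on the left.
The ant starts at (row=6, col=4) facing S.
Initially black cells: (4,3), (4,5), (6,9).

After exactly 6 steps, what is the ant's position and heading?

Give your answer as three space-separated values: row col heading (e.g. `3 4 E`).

Answer: 7 5 S

Derivation:
Step 1: on WHITE (6,4): turn R to W, flip to black, move to (6,3). |black|=4
Step 2: on WHITE (6,3): turn R to N, flip to black, move to (5,3). |black|=5
Step 3: on WHITE (5,3): turn R to E, flip to black, move to (5,4). |black|=6
Step 4: on WHITE (5,4): turn R to S, flip to black, move to (6,4). |black|=7
Step 5: on BLACK (6,4): turn L to E, flip to white, move to (6,5). |black|=6
Step 6: on WHITE (6,5): turn R to S, flip to black, move to (7,5). |black|=7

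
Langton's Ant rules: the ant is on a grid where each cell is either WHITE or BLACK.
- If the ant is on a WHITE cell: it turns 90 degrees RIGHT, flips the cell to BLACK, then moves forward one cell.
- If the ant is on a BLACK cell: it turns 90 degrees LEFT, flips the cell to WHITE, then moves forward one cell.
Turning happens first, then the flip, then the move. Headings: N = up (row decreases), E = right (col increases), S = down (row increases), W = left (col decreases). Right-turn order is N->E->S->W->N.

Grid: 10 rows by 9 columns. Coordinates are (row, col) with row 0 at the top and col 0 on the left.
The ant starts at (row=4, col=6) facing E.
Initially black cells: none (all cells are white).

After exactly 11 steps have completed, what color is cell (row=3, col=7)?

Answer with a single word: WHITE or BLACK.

Step 1: on WHITE (4,6): turn R to S, flip to black, move to (5,6). |black|=1
Step 2: on WHITE (5,6): turn R to W, flip to black, move to (5,5). |black|=2
Step 3: on WHITE (5,5): turn R to N, flip to black, move to (4,5). |black|=3
Step 4: on WHITE (4,5): turn R to E, flip to black, move to (4,6). |black|=4
Step 5: on BLACK (4,6): turn L to N, flip to white, move to (3,6). |black|=3
Step 6: on WHITE (3,6): turn R to E, flip to black, move to (3,7). |black|=4
Step 7: on WHITE (3,7): turn R to S, flip to black, move to (4,7). |black|=5
Step 8: on WHITE (4,7): turn R to W, flip to black, move to (4,6). |black|=6
Step 9: on WHITE (4,6): turn R to N, flip to black, move to (3,6). |black|=7
Step 10: on BLACK (3,6): turn L to W, flip to white, move to (3,5). |black|=6
Step 11: on WHITE (3,5): turn R to N, flip to black, move to (2,5). |black|=7

Answer: BLACK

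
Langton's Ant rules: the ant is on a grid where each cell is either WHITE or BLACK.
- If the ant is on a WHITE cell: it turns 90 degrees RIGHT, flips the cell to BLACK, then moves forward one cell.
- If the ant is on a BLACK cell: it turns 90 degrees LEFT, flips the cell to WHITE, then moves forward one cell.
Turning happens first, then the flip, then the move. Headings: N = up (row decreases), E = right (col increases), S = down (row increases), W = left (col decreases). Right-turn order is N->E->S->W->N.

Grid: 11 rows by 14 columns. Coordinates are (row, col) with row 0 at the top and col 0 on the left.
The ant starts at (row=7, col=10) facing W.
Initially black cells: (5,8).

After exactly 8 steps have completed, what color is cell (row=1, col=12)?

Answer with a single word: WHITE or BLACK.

Answer: WHITE

Derivation:
Step 1: on WHITE (7,10): turn R to N, flip to black, move to (6,10). |black|=2
Step 2: on WHITE (6,10): turn R to E, flip to black, move to (6,11). |black|=3
Step 3: on WHITE (6,11): turn R to S, flip to black, move to (7,11). |black|=4
Step 4: on WHITE (7,11): turn R to W, flip to black, move to (7,10). |black|=5
Step 5: on BLACK (7,10): turn L to S, flip to white, move to (8,10). |black|=4
Step 6: on WHITE (8,10): turn R to W, flip to black, move to (8,9). |black|=5
Step 7: on WHITE (8,9): turn R to N, flip to black, move to (7,9). |black|=6
Step 8: on WHITE (7,9): turn R to E, flip to black, move to (7,10). |black|=7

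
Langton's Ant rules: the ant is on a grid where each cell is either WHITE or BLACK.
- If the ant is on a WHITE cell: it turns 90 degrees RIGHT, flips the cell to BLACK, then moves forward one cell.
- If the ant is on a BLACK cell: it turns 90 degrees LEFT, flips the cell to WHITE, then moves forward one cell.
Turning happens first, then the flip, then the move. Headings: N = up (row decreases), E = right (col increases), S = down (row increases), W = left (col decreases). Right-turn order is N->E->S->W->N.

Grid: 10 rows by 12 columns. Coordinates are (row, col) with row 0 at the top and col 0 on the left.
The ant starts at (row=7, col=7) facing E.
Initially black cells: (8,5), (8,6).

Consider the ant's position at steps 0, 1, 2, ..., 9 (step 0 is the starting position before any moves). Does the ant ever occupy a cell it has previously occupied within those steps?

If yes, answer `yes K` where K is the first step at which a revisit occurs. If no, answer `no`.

Answer: yes 9

Derivation:
Step 1: on WHITE (7,7): turn R to S, flip to black, move to (8,7). |black|=3 — new cell
Step 2: on WHITE (8,7): turn R to W, flip to black, move to (8,6). |black|=4 — new cell
Step 3: on BLACK (8,6): turn L to S, flip to white, move to (9,6). |black|=3 — new cell
Step 4: on WHITE (9,6): turn R to W, flip to black, move to (9,5). |black|=4 — new cell
Step 5: on WHITE (9,5): turn R to N, flip to black, move to (8,5). |black|=5 — new cell
Step 6: on BLACK (8,5): turn L to W, flip to white, move to (8,4). |black|=4 — new cell
Step 7: on WHITE (8,4): turn R to N, flip to black, move to (7,4). |black|=5 — new cell
Step 8: on WHITE (7,4): turn R to E, flip to black, move to (7,5). |black|=6 — new cell
Step 9: on WHITE (7,5): turn R to S, flip to black, move to (8,5). |black|=7 — REVISIT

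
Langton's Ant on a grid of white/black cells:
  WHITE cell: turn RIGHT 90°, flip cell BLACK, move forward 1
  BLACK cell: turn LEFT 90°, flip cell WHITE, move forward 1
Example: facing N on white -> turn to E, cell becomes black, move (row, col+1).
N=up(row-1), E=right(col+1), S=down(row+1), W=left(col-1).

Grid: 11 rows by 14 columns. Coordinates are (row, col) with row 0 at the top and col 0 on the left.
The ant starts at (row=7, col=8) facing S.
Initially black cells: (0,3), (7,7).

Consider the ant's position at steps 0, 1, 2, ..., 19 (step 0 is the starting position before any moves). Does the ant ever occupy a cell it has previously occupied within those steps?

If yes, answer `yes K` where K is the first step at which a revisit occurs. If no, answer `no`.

Answer: yes 5

Derivation:
Step 1: on WHITE (7,8): turn R to W, flip to black, move to (7,7). |black|=3 — new cell
Step 2: on BLACK (7,7): turn L to S, flip to white, move to (8,7). |black|=2 — new cell
Step 3: on WHITE (8,7): turn R to W, flip to black, move to (8,6). |black|=3 — new cell
Step 4: on WHITE (8,6): turn R to N, flip to black, move to (7,6). |black|=4 — new cell
Step 5: on WHITE (7,6): turn R to E, flip to black, move to (7,7). |black|=5 — REVISIT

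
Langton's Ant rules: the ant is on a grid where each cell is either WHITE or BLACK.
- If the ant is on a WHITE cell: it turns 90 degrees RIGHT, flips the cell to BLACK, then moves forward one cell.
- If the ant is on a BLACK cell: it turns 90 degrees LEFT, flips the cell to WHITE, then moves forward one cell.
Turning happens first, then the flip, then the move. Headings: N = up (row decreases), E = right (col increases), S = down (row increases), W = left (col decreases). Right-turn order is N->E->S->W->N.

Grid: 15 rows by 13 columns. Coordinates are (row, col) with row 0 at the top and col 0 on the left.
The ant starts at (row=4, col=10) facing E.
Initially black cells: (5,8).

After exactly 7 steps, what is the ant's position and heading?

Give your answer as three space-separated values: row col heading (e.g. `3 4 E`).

Answer: 4 11 S

Derivation:
Step 1: on WHITE (4,10): turn R to S, flip to black, move to (5,10). |black|=2
Step 2: on WHITE (5,10): turn R to W, flip to black, move to (5,9). |black|=3
Step 3: on WHITE (5,9): turn R to N, flip to black, move to (4,9). |black|=4
Step 4: on WHITE (4,9): turn R to E, flip to black, move to (4,10). |black|=5
Step 5: on BLACK (4,10): turn L to N, flip to white, move to (3,10). |black|=4
Step 6: on WHITE (3,10): turn R to E, flip to black, move to (3,11). |black|=5
Step 7: on WHITE (3,11): turn R to S, flip to black, move to (4,11). |black|=6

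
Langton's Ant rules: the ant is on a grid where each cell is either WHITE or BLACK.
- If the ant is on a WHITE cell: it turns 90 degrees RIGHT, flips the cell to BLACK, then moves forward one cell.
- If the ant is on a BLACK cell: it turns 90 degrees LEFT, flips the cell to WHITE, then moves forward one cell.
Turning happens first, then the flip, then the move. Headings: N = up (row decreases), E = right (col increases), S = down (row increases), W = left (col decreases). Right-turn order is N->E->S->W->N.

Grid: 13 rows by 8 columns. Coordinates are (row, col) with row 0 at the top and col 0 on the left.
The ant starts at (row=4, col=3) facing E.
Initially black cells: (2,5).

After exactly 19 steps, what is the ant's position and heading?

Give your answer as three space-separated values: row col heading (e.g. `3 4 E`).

Step 1: on WHITE (4,3): turn R to S, flip to black, move to (5,3). |black|=2
Step 2: on WHITE (5,3): turn R to W, flip to black, move to (5,2). |black|=3
Step 3: on WHITE (5,2): turn R to N, flip to black, move to (4,2). |black|=4
Step 4: on WHITE (4,2): turn R to E, flip to black, move to (4,3). |black|=5
Step 5: on BLACK (4,3): turn L to N, flip to white, move to (3,3). |black|=4
Step 6: on WHITE (3,3): turn R to E, flip to black, move to (3,4). |black|=5
Step 7: on WHITE (3,4): turn R to S, flip to black, move to (4,4). |black|=6
Step 8: on WHITE (4,4): turn R to W, flip to black, move to (4,3). |black|=7
Step 9: on WHITE (4,3): turn R to N, flip to black, move to (3,3). |black|=8
Step 10: on BLACK (3,3): turn L to W, flip to white, move to (3,2). |black|=7
Step 11: on WHITE (3,2): turn R to N, flip to black, move to (2,2). |black|=8
Step 12: on WHITE (2,2): turn R to E, flip to black, move to (2,3). |black|=9
Step 13: on WHITE (2,3): turn R to S, flip to black, move to (3,3). |black|=10
Step 14: on WHITE (3,3): turn R to W, flip to black, move to (3,2). |black|=11
Step 15: on BLACK (3,2): turn L to S, flip to white, move to (4,2). |black|=10
Step 16: on BLACK (4,2): turn L to E, flip to white, move to (4,3). |black|=9
Step 17: on BLACK (4,3): turn L to N, flip to white, move to (3,3). |black|=8
Step 18: on BLACK (3,3): turn L to W, flip to white, move to (3,2). |black|=7
Step 19: on WHITE (3,2): turn R to N, flip to black, move to (2,2). |black|=8

Answer: 2 2 N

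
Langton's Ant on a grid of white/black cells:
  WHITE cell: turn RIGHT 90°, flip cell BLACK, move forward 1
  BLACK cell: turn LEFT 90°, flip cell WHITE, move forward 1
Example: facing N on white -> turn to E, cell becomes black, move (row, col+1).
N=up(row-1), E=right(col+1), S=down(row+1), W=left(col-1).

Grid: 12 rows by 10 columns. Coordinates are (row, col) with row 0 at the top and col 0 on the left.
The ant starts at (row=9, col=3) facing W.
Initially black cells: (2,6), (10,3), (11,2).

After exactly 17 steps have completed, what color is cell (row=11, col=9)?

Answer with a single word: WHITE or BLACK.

Step 1: on WHITE (9,3): turn R to N, flip to black, move to (8,3). |black|=4
Step 2: on WHITE (8,3): turn R to E, flip to black, move to (8,4). |black|=5
Step 3: on WHITE (8,4): turn R to S, flip to black, move to (9,4). |black|=6
Step 4: on WHITE (9,4): turn R to W, flip to black, move to (9,3). |black|=7
Step 5: on BLACK (9,3): turn L to S, flip to white, move to (10,3). |black|=6
Step 6: on BLACK (10,3): turn L to E, flip to white, move to (10,4). |black|=5
Step 7: on WHITE (10,4): turn R to S, flip to black, move to (11,4). |black|=6
Step 8: on WHITE (11,4): turn R to W, flip to black, move to (11,3). |black|=7
Step 9: on WHITE (11,3): turn R to N, flip to black, move to (10,3). |black|=8
Step 10: on WHITE (10,3): turn R to E, flip to black, move to (10,4). |black|=9
Step 11: on BLACK (10,4): turn L to N, flip to white, move to (9,4). |black|=8
Step 12: on BLACK (9,4): turn L to W, flip to white, move to (9,3). |black|=7
Step 13: on WHITE (9,3): turn R to N, flip to black, move to (8,3). |black|=8
Step 14: on BLACK (8,3): turn L to W, flip to white, move to (8,2). |black|=7
Step 15: on WHITE (8,2): turn R to N, flip to black, move to (7,2). |black|=8
Step 16: on WHITE (7,2): turn R to E, flip to black, move to (7,3). |black|=9
Step 17: on WHITE (7,3): turn R to S, flip to black, move to (8,3). |black|=10

Answer: WHITE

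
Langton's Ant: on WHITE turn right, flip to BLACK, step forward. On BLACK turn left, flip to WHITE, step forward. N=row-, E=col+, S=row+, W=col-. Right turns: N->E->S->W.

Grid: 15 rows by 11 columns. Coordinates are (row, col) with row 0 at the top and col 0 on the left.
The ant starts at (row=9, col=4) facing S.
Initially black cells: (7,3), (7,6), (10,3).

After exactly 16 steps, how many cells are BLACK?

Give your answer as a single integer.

Answer: 11

Derivation:
Step 1: on WHITE (9,4): turn R to W, flip to black, move to (9,3). |black|=4
Step 2: on WHITE (9,3): turn R to N, flip to black, move to (8,3). |black|=5
Step 3: on WHITE (8,3): turn R to E, flip to black, move to (8,4). |black|=6
Step 4: on WHITE (8,4): turn R to S, flip to black, move to (9,4). |black|=7
Step 5: on BLACK (9,4): turn L to E, flip to white, move to (9,5). |black|=6
Step 6: on WHITE (9,5): turn R to S, flip to black, move to (10,5). |black|=7
Step 7: on WHITE (10,5): turn R to W, flip to black, move to (10,4). |black|=8
Step 8: on WHITE (10,4): turn R to N, flip to black, move to (9,4). |black|=9
Step 9: on WHITE (9,4): turn R to E, flip to black, move to (9,5). |black|=10
Step 10: on BLACK (9,5): turn L to N, flip to white, move to (8,5). |black|=9
Step 11: on WHITE (8,5): turn R to E, flip to black, move to (8,6). |black|=10
Step 12: on WHITE (8,6): turn R to S, flip to black, move to (9,6). |black|=11
Step 13: on WHITE (9,6): turn R to W, flip to black, move to (9,5). |black|=12
Step 14: on WHITE (9,5): turn R to N, flip to black, move to (8,5). |black|=13
Step 15: on BLACK (8,5): turn L to W, flip to white, move to (8,4). |black|=12
Step 16: on BLACK (8,4): turn L to S, flip to white, move to (9,4). |black|=11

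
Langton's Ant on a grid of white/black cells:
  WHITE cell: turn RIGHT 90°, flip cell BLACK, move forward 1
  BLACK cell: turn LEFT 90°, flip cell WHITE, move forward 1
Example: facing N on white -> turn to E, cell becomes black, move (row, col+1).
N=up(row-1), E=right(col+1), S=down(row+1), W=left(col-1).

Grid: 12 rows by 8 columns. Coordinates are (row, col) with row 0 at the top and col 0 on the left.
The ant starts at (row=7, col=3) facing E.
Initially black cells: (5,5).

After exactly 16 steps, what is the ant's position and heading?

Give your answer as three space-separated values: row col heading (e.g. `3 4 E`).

Step 1: on WHITE (7,3): turn R to S, flip to black, move to (8,3). |black|=2
Step 2: on WHITE (8,3): turn R to W, flip to black, move to (8,2). |black|=3
Step 3: on WHITE (8,2): turn R to N, flip to black, move to (7,2). |black|=4
Step 4: on WHITE (7,2): turn R to E, flip to black, move to (7,3). |black|=5
Step 5: on BLACK (7,3): turn L to N, flip to white, move to (6,3). |black|=4
Step 6: on WHITE (6,3): turn R to E, flip to black, move to (6,4). |black|=5
Step 7: on WHITE (6,4): turn R to S, flip to black, move to (7,4). |black|=6
Step 8: on WHITE (7,4): turn R to W, flip to black, move to (7,3). |black|=7
Step 9: on WHITE (7,3): turn R to N, flip to black, move to (6,3). |black|=8
Step 10: on BLACK (6,3): turn L to W, flip to white, move to (6,2). |black|=7
Step 11: on WHITE (6,2): turn R to N, flip to black, move to (5,2). |black|=8
Step 12: on WHITE (5,2): turn R to E, flip to black, move to (5,3). |black|=9
Step 13: on WHITE (5,3): turn R to S, flip to black, move to (6,3). |black|=10
Step 14: on WHITE (6,3): turn R to W, flip to black, move to (6,2). |black|=11
Step 15: on BLACK (6,2): turn L to S, flip to white, move to (7,2). |black|=10
Step 16: on BLACK (7,2): turn L to E, flip to white, move to (7,3). |black|=9

Answer: 7 3 E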